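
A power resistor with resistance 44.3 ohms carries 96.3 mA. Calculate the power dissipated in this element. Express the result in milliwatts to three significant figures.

411 mW

With I and R stated, P = I²R applies in one step.
P = (0.09630 A)² × 44.3 Ω = 0.4108 W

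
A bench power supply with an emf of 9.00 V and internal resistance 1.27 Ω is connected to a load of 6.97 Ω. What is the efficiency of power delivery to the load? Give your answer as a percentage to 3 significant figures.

84.6 %

η = P_load/(P_load+P_int) = I²R/(I²R+I²r) = R/(R+r) — the I² cancels for series elements.
η = R / (R + r) = 6.97 / (6.97 + 1.27) = 0.8459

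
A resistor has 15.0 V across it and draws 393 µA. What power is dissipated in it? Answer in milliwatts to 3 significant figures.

5.89 mW

With V and I both given, power follows immediately from P = V I.
P = 15.0 V × 0.0003930 A = 0.005895 W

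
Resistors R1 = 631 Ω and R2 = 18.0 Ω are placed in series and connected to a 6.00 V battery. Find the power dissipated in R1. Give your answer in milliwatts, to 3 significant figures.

53.9 mW

Since the resistors are in series they all carry the loop current I = V/R_total; the power in any one is I²R.
R_total = 631 + 18.0 = 649.0 Ω
I = V / R_total = 6.00 / 649.0 = 0.009245 A
P_R1 = I² × R1 = (0.009245)² × 631 = 0.05393 W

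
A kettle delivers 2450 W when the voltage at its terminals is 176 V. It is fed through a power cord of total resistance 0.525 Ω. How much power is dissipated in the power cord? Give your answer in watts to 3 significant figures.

102 W

Line loss is just I²R for the cable — we know both I and R_line directly.
I = P / V = 2450 / 176 = 13.92 A through the power cord.
P_line = I² R_line = (13.92)² × 0.525 = 101.7 W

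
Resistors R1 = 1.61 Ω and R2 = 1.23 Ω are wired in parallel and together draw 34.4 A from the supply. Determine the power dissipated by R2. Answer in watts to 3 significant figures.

Parallel branches share V, not I — compute V via R_eq, then use V²/R for the target branch.
1/R_eq = 1/1.61 + 1/1.23 ⇒ R_eq = 0.6973 Ω
V = I_total × R_eq = 34.40 × 0.6973 = 23.99 V
P_R2 = V² / R2 = (23.99)² / 1.23 = 467.8 W

468 W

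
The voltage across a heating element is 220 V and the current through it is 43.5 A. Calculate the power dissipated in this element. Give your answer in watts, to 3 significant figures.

With V and I both given, power follows immediately from P = V I.
P = 220 V × 43.50 A = 9570 W

9570 W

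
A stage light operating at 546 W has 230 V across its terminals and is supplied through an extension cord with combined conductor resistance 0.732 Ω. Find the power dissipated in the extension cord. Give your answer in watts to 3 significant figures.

Only the current and the line resistance are needed for the I²R loss.
I = P / V = 546 / 230 = 2.374 A through the extension cord.
P_line = I² R_line = (2.374)² × 0.732 = 4.125 W

4.13 W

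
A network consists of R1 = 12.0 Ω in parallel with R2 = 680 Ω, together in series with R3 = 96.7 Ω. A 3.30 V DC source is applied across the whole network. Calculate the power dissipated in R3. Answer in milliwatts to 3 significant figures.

Collapse the R1‖R2 pair into one equivalent R_p; then R_p and R3 form a series string.
R_p = (12.0×680)/(12.0+680) = 11.79 Ω
R_total = R_p + 96.7 = 11.79 + 96.7 = 108.5 Ω
I = V / R_total = 3.30 / 108.5 = 0.03042 A
R3 carries the full series current, so P = I²R.
P_R3 = (0.03042)² × 96.7 = 0.08947 W

89.5 mW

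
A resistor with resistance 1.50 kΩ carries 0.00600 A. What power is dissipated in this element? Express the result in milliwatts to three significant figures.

Current and resistance are given, so P = I²R is the direct form.
P = (0.006000 A)² × 1500 Ω = 0.05400 W

54.0 mW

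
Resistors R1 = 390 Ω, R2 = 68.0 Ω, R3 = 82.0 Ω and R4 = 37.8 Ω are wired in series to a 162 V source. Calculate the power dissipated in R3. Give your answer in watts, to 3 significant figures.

Series elements share the same current, so find I first, then use P = I²R.
R_total = 390 + 68.0 + 82.0 + 37.8 = 577.8 Ω
I = V / R_total = 162 / 577.8 = 0.2804 A
P_R3 = I² × R3 = (0.2804)² × 82.0 = 6.446 W

6.45 W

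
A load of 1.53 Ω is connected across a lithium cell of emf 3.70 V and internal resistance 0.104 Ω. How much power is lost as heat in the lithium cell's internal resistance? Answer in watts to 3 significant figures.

0.533 W

The internal resistance carries the same current as the load; P_int = I²r.
I = ε / (r + R) = 3.70 / (0.104 + 1.53) = 2.264 A
P_int = I² r = (2.264)² × 0.104 = 0.5333 W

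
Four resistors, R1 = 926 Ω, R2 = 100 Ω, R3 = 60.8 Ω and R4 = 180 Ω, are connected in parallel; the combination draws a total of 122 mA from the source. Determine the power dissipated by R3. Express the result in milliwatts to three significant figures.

224 mW

The branches share the same voltage, but only the total current is given — find V from the equivalent resistance first.
1/R_eq = 1/926 + 1/100 + 1/60.8 + 1/180 ⇒ R_eq = 30.23 Ω
V = I_total × R_eq = 0.1220 × 30.23 = 3.688 V
P_R3 = V² / R3 = (3.688)² / 60.8 = 0.2237 W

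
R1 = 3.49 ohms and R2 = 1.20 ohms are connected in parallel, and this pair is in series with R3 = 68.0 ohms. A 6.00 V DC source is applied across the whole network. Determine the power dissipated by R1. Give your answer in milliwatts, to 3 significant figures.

1.73 mW

Combine R1 and R2 into their parallel equivalent first, reducing the network to two series resistors.
R_p = (3.49×1.20)/(3.49+1.20) = 0.8930 Ω
R_total = R_p + 68.0 = 0.8930 + 68.0 = 68.89 Ω
I = V / R_total = 6.00 / 68.89 = 0.08709 A
Voltage across the parallel pair: V_p = I × R_p = 0.08709 × 0.8930 = 0.07777 V
R1 sits across V_p; its power is V_p²/R.
P_R1 = (0.07777)² / 3.49 = 0.001733 W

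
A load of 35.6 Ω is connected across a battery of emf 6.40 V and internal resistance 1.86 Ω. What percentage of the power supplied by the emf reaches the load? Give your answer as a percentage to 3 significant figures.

Both r and R carry the same current, so the power split is just the resistance split: η = R/(R+r).
η = R / (R + r) = 35.6 / (35.6 + 1.86) = 0.9503

95.0 %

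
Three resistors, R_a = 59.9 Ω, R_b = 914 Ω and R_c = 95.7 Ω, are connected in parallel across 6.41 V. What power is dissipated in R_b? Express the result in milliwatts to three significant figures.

The supply voltage appears across each parallel branch — just use P = V²/R_b.
P_R_b = V² / R_b = (6.41)² / 914 Ω = 0.04495 W

45.0 mW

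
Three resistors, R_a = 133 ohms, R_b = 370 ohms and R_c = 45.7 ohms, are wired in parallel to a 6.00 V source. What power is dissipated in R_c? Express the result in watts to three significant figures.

R_c sits directly across the source, so P = V²/R with V = 6.00 V.
P_R_c = V² / R_c = (6.00)² / 45.7 Ω = 0.7877 W

0.788 W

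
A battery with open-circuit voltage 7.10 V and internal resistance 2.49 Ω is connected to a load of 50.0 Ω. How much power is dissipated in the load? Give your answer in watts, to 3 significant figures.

0.915 W

Find the circuit current first, then P = I²R for the load (series elements share I).
I = ε / (r + R) = 7.10 / (2.49 + 50.0) = 0.1353 A
P_load = I² R = (0.1353)² × 50.0 = 0.9148 W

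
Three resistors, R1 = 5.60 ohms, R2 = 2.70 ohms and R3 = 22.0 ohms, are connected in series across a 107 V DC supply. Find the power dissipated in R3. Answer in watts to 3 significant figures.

Since the resistors are in series they all carry the loop current I = V/R_total; the power in any one is I²R.
R_total = 5.60 + 2.70 + 22.0 = 30.30 Ω
I = V / R_total = 107 / 30.30 = 3.531 A
P_R3 = I² × R3 = (3.531)² × 22.0 = 274.4 W

274 W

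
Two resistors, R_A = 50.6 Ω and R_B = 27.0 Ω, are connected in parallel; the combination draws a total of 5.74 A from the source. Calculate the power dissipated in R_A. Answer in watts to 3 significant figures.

Only the total current is stated, so first find the parallel equivalent to get the voltage across the combination.
1/R_eq = 1/50.6 + 1/27.0 ⇒ R_eq = 17.61 Ω
V = I_total × R_eq = 5.740 × 17.61 = 101.1 V
P_R_A = V² / R_A = (101.1)² / 50.6 = 201.8 W

202 W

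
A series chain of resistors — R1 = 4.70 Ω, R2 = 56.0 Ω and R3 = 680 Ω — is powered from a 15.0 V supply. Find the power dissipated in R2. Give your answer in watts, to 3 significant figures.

0.0230 W

Since the resistors are in series they all carry the loop current I = V/R_total; the power in any one is I²R.
R_total = 4.70 + 56.0 + 680 = 740.7 Ω
I = V / R_total = 15.0 / 740.7 = 0.02025 A
P_R2 = I² × R2 = (0.02025)² × 56.0 = 0.02297 W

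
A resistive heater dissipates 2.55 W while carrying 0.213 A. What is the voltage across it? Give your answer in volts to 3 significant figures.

12.0 V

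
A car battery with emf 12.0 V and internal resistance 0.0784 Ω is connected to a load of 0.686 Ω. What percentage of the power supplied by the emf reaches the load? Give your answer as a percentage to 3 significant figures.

η = P_load/(P_load+P_int) = I²R/(I²R+I²r) = R/(R+r) — the I² cancels for series elements.
η = R / (R + r) = 0.686 / (0.686 + 0.0784) = 0.8974

89.7 %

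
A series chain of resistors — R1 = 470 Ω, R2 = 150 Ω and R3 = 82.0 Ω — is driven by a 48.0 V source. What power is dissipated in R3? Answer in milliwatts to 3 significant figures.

Every series element carries the same I. Get I from the total resistance, then P = I² × R3.
R_total = 470 + 150 + 82.0 = 702.0 Ω
I = V / R_total = 48.0 / 702.0 = 0.06838 A
P_R3 = I² × R3 = (0.06838)² × 82.0 = 0.3834 W

383 mW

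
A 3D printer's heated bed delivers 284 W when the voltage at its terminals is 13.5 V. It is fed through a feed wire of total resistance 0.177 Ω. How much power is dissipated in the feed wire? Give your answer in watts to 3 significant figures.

78.3 W

Only the current and the line resistance are needed for the I²R loss.
I = P / V = 284 / 13.5 = 21.04 A through the feed wire.
P_line = I² R_line = (21.04)² × 0.177 = 78.33 W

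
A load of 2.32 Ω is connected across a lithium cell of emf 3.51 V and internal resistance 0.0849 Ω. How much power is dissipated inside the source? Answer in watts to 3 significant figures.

The internal resistance carries the same current as the load; P_int = I²r.
I = ε / (r + R) = 3.51 / (0.0849 + 2.32) = 1.460 A
P_int = I² r = (1.460)² × 0.0849 = 0.1809 W

0.181 W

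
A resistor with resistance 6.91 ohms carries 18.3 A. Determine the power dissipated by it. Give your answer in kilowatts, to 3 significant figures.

Current and resistance are given, so P = I²R is the direct form.
P = (18.30 A)² × 6.91 Ω = 2314 W

2.31 kW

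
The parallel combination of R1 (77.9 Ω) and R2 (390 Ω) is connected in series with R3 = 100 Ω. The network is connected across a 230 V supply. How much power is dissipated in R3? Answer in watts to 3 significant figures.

First find R_p for the parallel pair, then treat R_p + R3 as a series loop.
R_p = (77.9×390)/(77.9+390) = 64.93 Ω
R_total = R_p + 100 = 64.93 + 100 = 164.9 Ω
I = V / R_total = 230 / 164.9 = 1.395 A
R3 is the series element, so its power is I²R.
P_R3 = (1.395)² × 100 = 194.5 W

194 W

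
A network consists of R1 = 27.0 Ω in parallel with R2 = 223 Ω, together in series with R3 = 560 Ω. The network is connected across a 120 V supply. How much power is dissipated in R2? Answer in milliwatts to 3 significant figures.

First find R_p for the parallel pair, then treat R_p + R3 as a series loop.
R_p = (27.0×223)/(27.0+223) = 24.08 Ω
R_total = R_p + 560 = 24.08 + 560 = 584.1 Ω
I = V / R_total = 120 / 584.1 = 0.2054 A
Voltage across the parallel pair: V_p = I × R_p = 0.2054 × 24.08 = 4.948 V
R2 sits across V_p; its power is V_p²/R.
P_R2 = (4.948)² / 223 = 0.1098 W

110 mW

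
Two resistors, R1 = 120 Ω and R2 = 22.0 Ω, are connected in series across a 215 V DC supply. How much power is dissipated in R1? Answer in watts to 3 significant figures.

The current is common to all series resistors; compute it, then apply P = I²R for the target.
R_total = 120 + 22.0 = 142.0 Ω
I = V / R_total = 215 / 142.0 = 1.514 A
P_R1 = I² × R1 = (1.514)² × 120 = 275.1 W

275 W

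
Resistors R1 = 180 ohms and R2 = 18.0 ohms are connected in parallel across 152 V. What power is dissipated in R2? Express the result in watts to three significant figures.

1280 W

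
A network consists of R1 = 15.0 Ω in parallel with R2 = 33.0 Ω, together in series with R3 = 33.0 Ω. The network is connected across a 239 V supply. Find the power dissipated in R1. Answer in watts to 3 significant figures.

Collapse the R1‖R2 pair into one equivalent R_p; then R_p and R3 form a series string.
R_p = (15.0×33.0)/(15.0+33.0) = 10.31 Ω
R_total = R_p + 33.0 = 10.31 + 33.0 = 43.31 Ω
I = V / R_total = 239 / 43.31 = 5.518 A
Voltage across the parallel pair: V_p = I × R_p = 5.518 × 10.31 = 56.90 V
R1 has V_p across it, so P = V_p²/R1.
P_R1 = (56.90)² / 15.0 = 215.9 W

216 W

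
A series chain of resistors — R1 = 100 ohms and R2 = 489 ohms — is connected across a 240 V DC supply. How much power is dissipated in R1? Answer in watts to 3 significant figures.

The current is common to all series resistors; compute it, then apply P = I²R for the target.
R_total = 100 + 489 = 589.0 Ω
I = V / R_total = 240 / 589.0 = 0.4075 A
P_R1 = I² × R1 = (0.4075)² × 100 = 16.60 W

16.6 W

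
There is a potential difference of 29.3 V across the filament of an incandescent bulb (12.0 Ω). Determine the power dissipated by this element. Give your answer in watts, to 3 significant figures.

71.5 W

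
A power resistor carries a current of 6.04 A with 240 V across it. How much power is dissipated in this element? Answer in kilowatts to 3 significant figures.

1.45 kW

Since both terminal voltage and current are stated, P = V I gives the power in one step.
P = 240 V × 6.040 A = 1450 W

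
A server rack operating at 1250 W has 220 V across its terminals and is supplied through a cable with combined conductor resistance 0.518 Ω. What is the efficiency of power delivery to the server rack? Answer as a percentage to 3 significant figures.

98.7 %

I = P / V = 1250 / 220 = 5.682 A through the cable.
P_line = I² R_line = (5.682)² × 0.518 = 16.72 W
P_source = P_load + P_line = 1250 + 16.72 = 1267 W
η = P_load / P_source = 1250 / 1267 = 0.9868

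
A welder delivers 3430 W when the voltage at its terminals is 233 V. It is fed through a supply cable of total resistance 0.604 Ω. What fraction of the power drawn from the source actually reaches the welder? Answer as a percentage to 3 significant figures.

96.3 %

I = P / V = 3430 / 233 = 14.72 A through the supply cable.
P_line = I² R_line = (14.72)² × 0.604 = 130.9 W
P_source = P_load + P_line = 3430 + 130.9 = 3561 W
η = P_load / P_source = 3430 / 3561 = 0.9632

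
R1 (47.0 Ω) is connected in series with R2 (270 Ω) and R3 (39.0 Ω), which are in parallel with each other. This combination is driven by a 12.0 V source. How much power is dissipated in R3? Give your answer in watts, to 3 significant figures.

Reduce the parallel pair to R_p first; the network is then a simple series string.
R_p = (270×39.0)/(270+39.0) = 34.08 Ω
R_total = 47.0 + 34.08 = 81.08 Ω
I = V / R_total = 12.0 / 81.08 = 0.1480 A
Voltage across the parallel pair: V_p = I × R_p = 0.1480 × 34.08 = 5.044 V
With V_p across R3, its power is V_p²/R3.
P_R3 = (5.044)² / 39.0 = 0.6523 W

0.652 W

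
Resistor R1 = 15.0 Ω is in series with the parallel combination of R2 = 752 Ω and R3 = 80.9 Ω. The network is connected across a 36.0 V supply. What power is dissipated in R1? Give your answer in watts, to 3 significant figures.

2.51 W

Collapse R2‖R3 to a single equivalent, reducing the network to two series elements.
R_p = (752×80.9)/(752+80.9) = 73.04 Ω
R_total = 15.0 + 73.04 = 88.04 Ω
I = V / R_total = 36.0 / 88.04 = 0.4089 A
R1 is in the main series path, so its power is I²R1.
P_R1 = (0.4089)² × 15.0 = 2.508 W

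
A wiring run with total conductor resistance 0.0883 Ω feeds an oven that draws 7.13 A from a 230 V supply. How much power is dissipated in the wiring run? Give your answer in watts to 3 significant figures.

The wiring run is a series resistance carrying the load current; its dissipation is I²R_line.
The wiring run carries the full 7.13 A.
P_line = I² R_line = (7.130)² × 0.0883 = 4.489 W

4.49 W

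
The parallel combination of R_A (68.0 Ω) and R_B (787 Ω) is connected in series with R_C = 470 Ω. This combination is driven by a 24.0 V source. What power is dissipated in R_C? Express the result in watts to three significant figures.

0.954 W

Collapse the R_A‖R_B pair into one equivalent R_p; then R_p and R_C form a series string.
R_p = (68.0×787)/(68.0+787) = 62.59 Ω
R_total = R_p + 470 = 62.59 + 470 = 532.6 Ω
I = V / R_total = 24.0 / 532.6 = 0.04506 A
R_C carries the full series current, so P = I²R.
P_R_C = (0.04506)² × 470 = 0.9544 W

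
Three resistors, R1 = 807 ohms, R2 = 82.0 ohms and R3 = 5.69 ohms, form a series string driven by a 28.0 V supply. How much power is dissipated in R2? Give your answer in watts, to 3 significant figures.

0.0803 W

Every series element carries the same I. Get I from the total resistance, then P = I² × R2.
R_total = 807 + 82.0 + 5.69 = 894.7 Ω
I = V / R_total = 28.0 / 894.7 = 0.03130 A
P_R2 = I² × R2 = (0.03130)² × 82.0 = 0.08031 W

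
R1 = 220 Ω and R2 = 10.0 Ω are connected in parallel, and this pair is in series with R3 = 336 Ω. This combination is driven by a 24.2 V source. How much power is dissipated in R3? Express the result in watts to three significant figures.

1.65 W

Collapse the R1‖R2 pair into one equivalent R_p; then R_p and R3 form a series string.
R_p = (220×10.0)/(220+10.0) = 9.565 Ω
R_total = R_p + 336 = 9.565 + 336 = 345.6 Ω
I = V / R_total = 24.2 / 345.6 = 0.07003 A
All the supply current flows through R3; use P = I²R3.
P_R3 = (0.07003)² × 336 = 1.648 W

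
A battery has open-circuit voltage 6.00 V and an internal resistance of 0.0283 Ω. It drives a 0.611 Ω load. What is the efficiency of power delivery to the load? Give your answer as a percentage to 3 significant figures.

Efficiency is P_load / P_total. With a series r and R sharing the same I, P = I²R for each, so η = R/(R+r).
η = R / (R + r) = 0.611 / (0.611 + 0.0283) = 0.9557

95.6 %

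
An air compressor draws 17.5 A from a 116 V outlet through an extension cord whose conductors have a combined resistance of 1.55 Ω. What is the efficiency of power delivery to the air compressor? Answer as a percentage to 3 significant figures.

The extension cord carries the full 17.5 A.
P_line = I² R_line = (17.50)² × 1.55 = 474.7 W
P_source = V I = 116 × 17.50 = 2030 W; P_load = 1555 W
η = P_load / P_source = 1555 / 2030 = 0.7662

76.6 %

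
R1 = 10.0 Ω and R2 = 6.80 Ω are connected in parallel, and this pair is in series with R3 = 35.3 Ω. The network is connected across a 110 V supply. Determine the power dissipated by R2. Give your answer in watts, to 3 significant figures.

Reduce the parallel combination to a single R_p; the circuit then becomes R_p in series with the remaining resistor.
R_p = (10.0×6.80)/(10.0+6.80) = 4.048 Ω
R_total = R_p + 35.3 = 4.048 + 35.3 = 39.35 Ω
I = V / R_total = 110 / 39.35 = 2.796 A
Voltage across the parallel pair: V_p = I × R_p = 2.796 × 4.048 = 11.32 V
R2 has V_p across it, so P = V_p²/R2.
P_R2 = (11.32)² / 6.80 = 18.83 W

18.8 W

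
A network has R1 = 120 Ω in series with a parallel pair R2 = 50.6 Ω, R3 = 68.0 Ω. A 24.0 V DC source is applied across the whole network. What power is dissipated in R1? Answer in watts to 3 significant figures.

Reduce the parallel pair to R_p first; the network is then a simple series string.
R_p = (50.6×68.0)/(50.6+68.0) = 29.01 Ω
R_total = 120 + 29.01 = 149.0 Ω
I = V / R_total = 24.0 / 149.0 = 0.1611 A
All the current flows through R1; use P = I²R.
P_R1 = (0.1611)² × 120 = 3.113 W

3.11 W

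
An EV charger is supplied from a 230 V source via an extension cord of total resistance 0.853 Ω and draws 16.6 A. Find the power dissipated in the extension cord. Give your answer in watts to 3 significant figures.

235 W

Line loss is just I²R for the cable — we know both I and R_line directly.
The extension cord carries the full 16.6 A.
P_line = I² R_line = (16.60)² × 0.853 = 235.1 W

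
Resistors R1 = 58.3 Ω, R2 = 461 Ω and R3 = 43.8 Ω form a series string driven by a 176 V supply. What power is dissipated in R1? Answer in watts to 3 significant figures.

5.70 W

Since the resistors are in series they all carry the loop current I = V/R_total; the power in any one is I²R.
R_total = 58.3 + 461 + 43.8 = 563.1 Ω
I = V / R_total = 176 / 563.1 = 0.3126 A
P_R1 = I² × R1 = (0.3126)² × 58.3 = 5.695 W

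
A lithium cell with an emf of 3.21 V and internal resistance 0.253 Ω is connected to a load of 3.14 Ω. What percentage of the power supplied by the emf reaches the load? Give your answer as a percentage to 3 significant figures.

Both r and R carry the same current, so the power split is just the resistance split: η = R/(R+r).
η = R / (R + r) = 3.14 / (3.14 + 0.253) = 0.9254

92.5 %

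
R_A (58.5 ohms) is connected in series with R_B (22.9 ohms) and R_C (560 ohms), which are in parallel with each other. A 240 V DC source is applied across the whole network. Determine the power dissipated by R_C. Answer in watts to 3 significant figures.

Reduce the parallel pair to R_p first; the network is then a simple series string.
R_p = (22.9×560)/(22.9+560) = 22.00 Ω
R_total = 58.5 + 22.00 = 80.50 Ω
I = V / R_total = 240 / 80.50 = 2.981 A
Voltage across the parallel pair: V_p = I × R_p = 2.981 × 22.00 = 65.59 V
R_C sees V_p directly, so P = V_p² / R_C.
P_R_C = (65.59)² / 560 = 7.682 W

7.68 W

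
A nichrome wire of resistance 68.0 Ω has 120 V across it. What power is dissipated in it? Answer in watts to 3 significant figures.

212 W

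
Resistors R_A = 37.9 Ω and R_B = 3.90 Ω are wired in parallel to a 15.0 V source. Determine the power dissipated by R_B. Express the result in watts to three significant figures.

57.7 W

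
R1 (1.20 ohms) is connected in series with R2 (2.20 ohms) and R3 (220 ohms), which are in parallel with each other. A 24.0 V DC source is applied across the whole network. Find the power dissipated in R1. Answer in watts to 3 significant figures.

Collapse R2‖R3 to a single equivalent, reducing the network to two series elements.
R_p = (2.20×220)/(2.20+220) = 2.178 Ω
R_total = 1.20 + 2.178 = 3.378 Ω
I = V / R_total = 24.0 / 3.378 = 7.104 A
R1 is in the main series path, so its power is I²R1.
P_R1 = (7.104)² × 1.20 = 60.57 W

60.6 W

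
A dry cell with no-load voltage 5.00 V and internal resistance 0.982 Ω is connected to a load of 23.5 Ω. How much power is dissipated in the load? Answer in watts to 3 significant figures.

Find the circuit current first, then P = I²R for the load (series elements share I).
I = ε / (r + R) = 5.00 / (0.982 + 23.5) = 0.2042 A
P_load = I² R = (0.2042)² × 23.5 = 0.9802 W

0.980 W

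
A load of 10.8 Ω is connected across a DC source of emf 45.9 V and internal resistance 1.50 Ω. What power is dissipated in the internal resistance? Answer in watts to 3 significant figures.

Internal loss is I²r, with I set by the total series resistance r+R.
I = ε / (r + R) = 45.9 / (1.50 + 10.8) = 3.732 A
P_int = I² r = (3.732)² × 1.50 = 20.89 W

20.9 W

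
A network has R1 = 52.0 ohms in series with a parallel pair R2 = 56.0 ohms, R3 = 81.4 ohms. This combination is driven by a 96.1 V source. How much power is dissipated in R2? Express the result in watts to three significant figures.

Replace R2 and R3 with their parallel equivalent so the circuit becomes R1 in series with R_p.
R_p = (56.0×81.4)/(56.0+81.4) = 33.18 Ω
R_total = 52.0 + 33.18 = 85.18 Ω
I = V / R_total = 96.1 / 85.18 = 1.128 A
Voltage across the parallel pair: V_p = I × R_p = 1.128 × 33.18 = 37.43 V
R2 is across V_p, so use P = V²/R for that branch.
P_R2 = (37.43)² / 56.0 = 25.02 W

25.0 W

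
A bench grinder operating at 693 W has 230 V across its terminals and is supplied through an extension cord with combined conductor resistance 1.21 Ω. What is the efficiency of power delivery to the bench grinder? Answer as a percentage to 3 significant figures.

I = P / V = 693 / 230 = 3.013 A through the extension cord.
P_line = I² R_line = (3.013)² × 1.21 = 10.98 W
P_source = P_load + P_line = 693.0 + 10.98 = 704.0 W
η = P_load / P_source = 693.0 / 704.0 = 0.9844

98.4 %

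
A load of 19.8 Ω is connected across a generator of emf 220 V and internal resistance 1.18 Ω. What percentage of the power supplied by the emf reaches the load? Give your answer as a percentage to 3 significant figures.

94.4 %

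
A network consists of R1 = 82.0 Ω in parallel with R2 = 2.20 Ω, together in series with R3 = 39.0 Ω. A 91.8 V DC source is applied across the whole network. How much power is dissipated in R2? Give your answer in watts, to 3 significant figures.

10.4 W

Collapse the R1‖R2 pair into one equivalent R_p; then R_p and R3 form a series string.
R_p = (82.0×2.20)/(82.0+2.20) = 2.143 Ω
R_total = R_p + 39.0 = 2.143 + 39.0 = 41.14 Ω
I = V / R_total = 91.8 / 41.14 = 2.231 A
Voltage across the parallel pair: V_p = I × R_p = 2.231 × 2.143 = 4.781 V
R2 sits across V_p; its power is V_p²/R.
P_R2 = (4.781)² / 2.20 = 10.39 W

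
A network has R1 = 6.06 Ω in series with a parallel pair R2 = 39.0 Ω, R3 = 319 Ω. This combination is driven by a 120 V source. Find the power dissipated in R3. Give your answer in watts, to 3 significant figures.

32.7 W

Replace R2 and R3 with their parallel equivalent so the circuit becomes R1 in series with R_p.
R_p = (39.0×319)/(39.0+319) = 34.75 Ω
R_total = 6.06 + 34.75 = 40.81 Ω
I = V / R_total = 120 / 40.81 = 2.940 A
Voltage across the parallel pair: V_p = I × R_p = 2.940 × 34.75 = 102.2 V
With V_p across R3, its power is V_p²/R3.
P_R3 = (102.2)² / 319 = 32.73 W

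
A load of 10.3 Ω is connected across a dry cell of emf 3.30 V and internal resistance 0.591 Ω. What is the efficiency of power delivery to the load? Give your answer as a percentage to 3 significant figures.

94.6 %

The source delivers εI, of which I²R reaches the load and I²r is lost; since I is common, η = R/(R+r).
η = R / (R + r) = 10.3 / (10.3 + 0.591) = 0.9457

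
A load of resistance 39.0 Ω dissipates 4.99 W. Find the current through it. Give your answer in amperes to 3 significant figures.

Rearranging the power relation for the two known quantities gives I = √(P / R).
I = √(4.99 / 39.0) = 0.3577 A

0.358 A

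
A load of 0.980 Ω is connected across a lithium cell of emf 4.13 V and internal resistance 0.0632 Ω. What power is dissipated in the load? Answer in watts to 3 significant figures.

The internal resistance and the load are in series, so the same I flows through both; get I from ε/(r+R), then I²R for the load.
I = ε / (r + R) = 4.13 / (0.0632 + 0.980) = 3.959 A
P_load = I² R = (3.959)² × 0.980 = 15.36 W

15.4 W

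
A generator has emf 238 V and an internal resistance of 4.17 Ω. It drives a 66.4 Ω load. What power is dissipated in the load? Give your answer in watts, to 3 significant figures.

With r and R in series, I = ε/(r+R); the load dissipates I²R.
I = ε / (r + R) = 238 / (4.17 + 66.4) = 3.373 A
P_load = I² R = (3.373)² × 66.4 = 755.2 W

755 W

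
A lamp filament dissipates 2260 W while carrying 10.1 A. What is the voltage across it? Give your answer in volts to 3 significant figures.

Rearranging the power relation for the two known quantities gives V = P / I.
V = 2260 / 10.10 = 223.8 V

224 V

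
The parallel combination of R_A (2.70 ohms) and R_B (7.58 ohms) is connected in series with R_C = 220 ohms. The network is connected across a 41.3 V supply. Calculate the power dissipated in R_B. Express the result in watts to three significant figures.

0.0181 W

Collapse the R_A‖R_B pair into one equivalent R_p; then R_p and R_C form a series string.
R_p = (2.70×7.58)/(2.70+7.58) = 1.991 Ω
R_total = R_p + 220 = 1.991 + 220 = 222.0 Ω
I = V / R_total = 41.3 / 222.0 = 0.1860 A
Voltage across the parallel pair: V_p = I × R_p = 0.1860 × 1.991 = 0.3704 V
R_B has V_p across it, so P = V_p²/R_B.
P_R_B = (0.3704)² / 7.58 = 0.01810 W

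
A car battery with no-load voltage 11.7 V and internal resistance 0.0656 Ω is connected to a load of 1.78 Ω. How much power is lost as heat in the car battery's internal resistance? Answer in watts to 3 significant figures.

r is in series with the load, so it carries the full circuit current — the loss in it is I²r.
I = ε / (r + R) = 11.7 / (0.0656 + 1.78) = 6.339 A
P_int = I² r = (6.339)² × 0.0656 = 2.636 W

2.64 W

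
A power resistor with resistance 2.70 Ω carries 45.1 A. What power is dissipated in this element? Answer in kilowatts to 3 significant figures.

Current and resistance are given, so P = I²R is the direct form.
P = (45.10 A)² × 2.70 Ω = 5492 W

5.49 kW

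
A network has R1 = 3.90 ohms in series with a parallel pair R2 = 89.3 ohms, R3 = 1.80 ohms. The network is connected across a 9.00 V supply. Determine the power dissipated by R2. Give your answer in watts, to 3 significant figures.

Reduce the parallel pair to R_p first; the network is then a simple series string.
R_p = (89.3×1.80)/(89.3+1.80) = 1.764 Ω
R_total = 3.90 + 1.764 = 5.664 Ω
I = V / R_total = 9.00 / 5.664 = 1.589 A
Voltage across the parallel pair: V_p = I × R_p = 1.589 × 1.764 = 2.803 V
With V_p across R2, its power is V_p²/R2.
P_R2 = (2.803)² / 89.3 = 0.08801 W

0.0880 W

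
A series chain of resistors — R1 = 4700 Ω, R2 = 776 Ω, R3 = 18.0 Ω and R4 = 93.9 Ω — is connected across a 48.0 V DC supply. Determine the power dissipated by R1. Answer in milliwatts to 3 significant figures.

347 mW

In a series string the same current flows through every resistor — find that current, then P = I²R for the one we want.
R_total = 4700 + 776 + 18.0 + 93.9 = 5588 Ω
I = V / R_total = 48.0 / 5588 = 0.008590 A
P_R1 = I² × R1 = (0.008590)² × 4700 = 0.3468 W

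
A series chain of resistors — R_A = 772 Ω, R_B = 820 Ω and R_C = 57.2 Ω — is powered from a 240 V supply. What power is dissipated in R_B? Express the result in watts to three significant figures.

Every series element carries the same I. Get I from the total resistance, then P = I² × R_B.
R_total = 772 + 820 + 57.2 = 1649 Ω
I = V / R_total = 240 / 1649 = 0.1455 A
P_R_B = I² × R_B = (0.1455)² × 820 = 17.37 W

17.4 W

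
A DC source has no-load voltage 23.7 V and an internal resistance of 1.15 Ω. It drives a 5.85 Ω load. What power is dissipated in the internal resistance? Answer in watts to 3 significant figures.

13.2 W

The internal resistance carries the same current as the load; P_int = I²r.
I = ε / (r + R) = 23.7 / (1.15 + 5.85) = 3.386 A
P_int = I² r = (3.386)² × 1.15 = 13.18 W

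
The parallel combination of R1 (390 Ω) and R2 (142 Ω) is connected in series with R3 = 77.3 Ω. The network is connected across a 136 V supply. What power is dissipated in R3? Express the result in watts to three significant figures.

Reduce the parallel combination to a single R_p; the circuit then becomes R_p in series with the remaining resistor.
R_p = (390×142)/(390+142) = 104.1 Ω
R_total = R_p + 77.3 = 104.1 + 77.3 = 181.4 Ω
I = V / R_total = 136 / 181.4 = 0.7497 A
All the supply current flows through R3; use P = I²R3.
P_R3 = (0.7497)² × 77.3 = 43.45 W

43.5 W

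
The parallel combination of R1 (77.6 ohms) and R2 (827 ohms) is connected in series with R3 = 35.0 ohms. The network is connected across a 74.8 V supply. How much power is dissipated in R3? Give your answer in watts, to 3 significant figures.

First find R_p for the parallel pair, then treat R_p + R3 as a series loop.
R_p = (77.6×827)/(77.6+827) = 70.94 Ω
R_total = R_p + 35.0 = 70.94 + 35.0 = 105.9 Ω
I = V / R_total = 74.8 / 105.9 = 0.7060 A
R3 carries the full series current, so P = I²R.
P_R3 = (0.7060)² × 35.0 = 17.45 W

17.4 W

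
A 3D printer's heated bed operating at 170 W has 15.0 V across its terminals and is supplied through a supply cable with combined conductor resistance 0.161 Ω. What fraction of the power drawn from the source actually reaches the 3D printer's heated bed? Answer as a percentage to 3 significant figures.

89.2 %

I = P / V = 170 / 15.0 = 11.33 A through the supply cable.
P_line = I² R_line = (11.33)² × 0.161 = 20.68 W
P_source = P_load + P_line = 170.0 + 20.68 = 190.7 W
η = P_load / P_source = 170.0 / 190.7 = 0.8915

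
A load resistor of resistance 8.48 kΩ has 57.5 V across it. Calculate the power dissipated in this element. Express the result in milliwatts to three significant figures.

390 mW

With V across and R both known, P = V²/R gives the dissipation directly.
P = (57.5 V)² / 8480 Ω = 0.3899 W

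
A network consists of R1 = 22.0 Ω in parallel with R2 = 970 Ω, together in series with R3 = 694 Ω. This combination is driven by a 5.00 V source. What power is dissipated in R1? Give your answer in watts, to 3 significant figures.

Reduce the parallel combination to a single R_p; the circuit then becomes R_p in series with the remaining resistor.
R_p = (22.0×970)/(22.0+970) = 21.51 Ω
R_total = R_p + 694 = 21.51 + 694 = 715.5 Ω
I = V / R_total = 5.00 / 715.5 = 0.006988 A
Voltage across the parallel pair: V_p = I × R_p = 0.006988 × 21.51 = 0.1503 V
R1 has V_p across it, so P = V_p²/R1.
P_R1 = (0.1503)² / 22.0 = 0.001027 W

0.00103 W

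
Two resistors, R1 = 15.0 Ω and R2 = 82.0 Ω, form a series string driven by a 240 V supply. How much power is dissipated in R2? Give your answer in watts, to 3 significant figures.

The current is common to all series resistors; compute it, then apply P = I²R for the target.
R_total = 15.0 + 82.0 = 97.00 Ω
I = V / R_total = 240 / 97.00 = 2.474 A
P_R2 = I² × R2 = (2.474)² × 82.0 = 502.0 W

502 W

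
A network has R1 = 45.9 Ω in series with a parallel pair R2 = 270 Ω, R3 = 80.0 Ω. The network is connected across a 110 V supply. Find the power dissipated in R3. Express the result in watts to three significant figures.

First combine the parallel branches into one equivalent R_p, then R1 + R_p is a series pair.
R_p = (270×80.0)/(270+80.0) = 61.71 Ω
R_total = 45.9 + 61.71 = 107.6 Ω
I = V / R_total = 110 / 107.6 = 1.022 A
Voltage across the parallel pair: V_p = I × R_p = 1.022 × 61.71 = 63.08 V
R3 sees V_p directly, so P = V_p² / R3.
P_R3 = (63.08)² / 80.0 = 49.74 W

49.7 W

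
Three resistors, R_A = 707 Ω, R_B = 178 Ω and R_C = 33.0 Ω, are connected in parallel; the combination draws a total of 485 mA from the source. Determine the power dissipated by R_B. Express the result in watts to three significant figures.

0.948 W

The branches share the same voltage, but only the total current is given — find V from the equivalent resistance first.
1/R_eq = 1/707 + 1/178 + 1/33.0 ⇒ R_eq = 26.78 Ω
V = I_total × R_eq = 0.4850 × 26.78 = 12.99 V
P_R_B = V² / R_B = (12.99)² / 178 = 0.9480 W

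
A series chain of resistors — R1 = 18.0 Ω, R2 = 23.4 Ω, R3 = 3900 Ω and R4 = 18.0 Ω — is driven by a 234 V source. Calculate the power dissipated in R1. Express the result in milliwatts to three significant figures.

In a series string the same current flows through every resistor — find that current, then P = I²R for the one we want.
R_total = 18.0 + 23.4 + 3900 + 18.0 = 3959 Ω
I = V / R_total = 234 / 3959 = 0.05910 A
P_R1 = I² × R1 = (0.05910)² × 18.0 = 0.06287 W

62.9 mW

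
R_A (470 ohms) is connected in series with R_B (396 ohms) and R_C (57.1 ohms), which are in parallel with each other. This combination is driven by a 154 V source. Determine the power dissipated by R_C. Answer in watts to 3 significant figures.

3.83 W

Replace R_B and R_C with their parallel equivalent so the circuit becomes R_A in series with R_p.
R_p = (396×57.1)/(396+57.1) = 49.90 Ω
R_total = 470 + 49.90 = 519.9 Ω
I = V / R_total = 154 / 519.9 = 0.2962 A
Voltage across the parallel pair: V_p = I × R_p = 0.2962 × 49.90 = 14.78 V
With V_p across R_C, its power is V_p²/R_C.
P_R_C = (14.78)² / 57.1 = 3.827 W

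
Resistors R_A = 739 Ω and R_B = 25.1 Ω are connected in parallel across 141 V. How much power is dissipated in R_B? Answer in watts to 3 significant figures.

792 W

Every branch has 141 V across it, so for R_B the power is simply V²/R.
P_R_B = V² / R_B = (141)² / 25.1 Ω = 792.1 W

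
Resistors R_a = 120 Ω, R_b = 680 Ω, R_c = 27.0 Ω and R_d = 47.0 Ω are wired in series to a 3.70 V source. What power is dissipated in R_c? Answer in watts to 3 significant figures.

In a series string the same current flows through every resistor — find that current, then P = I²R for the one we want.
R_total = 120 + 680 + 27.0 + 47.0 = 874.0 Ω
I = V / R_total = 3.70 / 874.0 = 0.004233 A
P_R_c = I² × R_c = (0.004233)² × 27.0 = 0.0004839 W

0.000484 W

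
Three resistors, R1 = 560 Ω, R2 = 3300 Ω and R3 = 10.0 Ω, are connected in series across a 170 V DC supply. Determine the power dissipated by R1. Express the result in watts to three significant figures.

1.08 W

Since the resistors are in series they all carry the loop current I = V/R_total; the power in any one is I²R.
R_total = 560 + 3300 + 10.0 = 3870 Ω
I = V / R_total = 170 / 3870 = 0.04393 A
P_R1 = I² × R1 = (0.04393)² × 560 = 1.081 W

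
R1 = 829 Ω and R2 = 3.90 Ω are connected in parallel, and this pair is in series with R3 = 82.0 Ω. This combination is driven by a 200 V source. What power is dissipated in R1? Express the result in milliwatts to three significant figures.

First find R_p for the parallel pair, then treat R_p + R3 as a series loop.
R_p = (829×3.90)/(829+3.90) = 3.882 Ω
R_total = R_p + 82.0 = 3.882 + 82.0 = 85.88 Ω
I = V / R_total = 200 / 85.88 = 2.329 A
Voltage across the parallel pair: V_p = I × R_p = 2.329 × 3.882 = 9.040 V
Use P = V²/R for R1 with V = V_p.
P_R1 = (9.040)² / 829 = 0.09857 W

98.6 mW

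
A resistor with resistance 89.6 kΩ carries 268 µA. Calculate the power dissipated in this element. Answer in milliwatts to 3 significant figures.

6.44 mW

With I and R stated, P = I²R applies in one step.
P = (0.0002680 A)² × 89600 Ω = 0.006435 W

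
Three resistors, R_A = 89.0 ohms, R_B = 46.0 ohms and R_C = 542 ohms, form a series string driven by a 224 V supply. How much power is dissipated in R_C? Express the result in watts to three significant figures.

The current is common to all series resistors; compute it, then apply P = I²R for the target.
R_total = 89.0 + 46.0 + 542 = 677.0 Ω
I = V / R_total = 224 / 677.0 = 0.3309 A
P_R_C = I² × R_C = (0.3309)² × 542 = 59.34 W

59.3 W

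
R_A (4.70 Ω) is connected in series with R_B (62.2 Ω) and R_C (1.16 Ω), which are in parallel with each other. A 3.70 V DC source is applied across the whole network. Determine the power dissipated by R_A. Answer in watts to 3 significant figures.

1.89 W

Collapse R_B‖R_C to a single equivalent, reducing the network to two series elements.
R_p = (62.2×1.16)/(62.2+1.16) = 1.139 Ω
R_total = 4.70 + 1.139 = 5.839 Ω
I = V / R_total = 3.70 / 5.839 = 0.6337 A
All the current flows through R_A; use P = I²R.
P_R_A = (0.6337)² × 4.70 = 1.887 W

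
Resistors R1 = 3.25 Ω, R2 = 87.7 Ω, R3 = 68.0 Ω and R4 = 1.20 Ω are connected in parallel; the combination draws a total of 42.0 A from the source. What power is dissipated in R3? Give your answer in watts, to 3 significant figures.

We need the common branch voltage; get it from I_total × R_eq, then P = V²/R for the branch.
1/R_eq = 1/3.25 + 1/87.7 + 1/68.0 + 1/1.20 ⇒ R_eq = 0.8568 Ω
V = I_total × R_eq = 42.00 × 0.8568 = 35.99 V
P_R3 = V² / R3 = (35.99)² / 68.0 = 19.04 W

19.0 W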